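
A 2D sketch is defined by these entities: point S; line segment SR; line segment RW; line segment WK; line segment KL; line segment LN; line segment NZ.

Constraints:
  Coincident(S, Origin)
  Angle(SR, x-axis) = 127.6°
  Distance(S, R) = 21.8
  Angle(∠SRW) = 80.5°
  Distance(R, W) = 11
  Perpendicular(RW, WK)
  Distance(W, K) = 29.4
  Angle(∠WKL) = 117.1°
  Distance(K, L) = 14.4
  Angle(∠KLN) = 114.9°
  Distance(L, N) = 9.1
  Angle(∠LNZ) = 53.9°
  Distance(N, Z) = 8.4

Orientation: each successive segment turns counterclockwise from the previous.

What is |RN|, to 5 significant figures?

31.660

S is at the origin; SR runs at 127.6° with length 21.8, so R = (-13.301, 17.272). ∠SRW = 80.5° gives RW at -132.90° from the x-axis; with |RW| = 11.0, W = (-20.789, 9.2139). RW is perpendicular to WK, so WK runs at -42.900°; with |WK| = 29.4, K = (0.74767, -10.799). ∠WKL = 117.1° gives KL at 20.000° from the x-axis; with |KL| = 14.4, L = (14.279, -5.8742). ∠KLN = 114.9° gives LN at 85.100° from the x-axis; with |LN| = 9.1, N = (15.057, 3.1926). Then |RN| = |N − R| = 31.660.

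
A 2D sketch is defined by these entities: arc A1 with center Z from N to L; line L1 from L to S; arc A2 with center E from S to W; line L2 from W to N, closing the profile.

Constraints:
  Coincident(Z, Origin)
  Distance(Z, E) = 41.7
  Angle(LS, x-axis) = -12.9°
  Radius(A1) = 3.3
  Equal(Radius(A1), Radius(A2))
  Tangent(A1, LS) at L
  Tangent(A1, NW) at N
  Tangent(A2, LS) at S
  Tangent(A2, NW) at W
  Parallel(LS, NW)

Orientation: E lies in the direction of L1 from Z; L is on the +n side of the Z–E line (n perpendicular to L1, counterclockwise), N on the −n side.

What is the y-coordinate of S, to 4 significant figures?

-6.093

The slot axis is L1's direction at -12.9°, so u = (cos -12.9°, sin -12.9°) = (0.9748, -0.2233) and n = (−sin -12.9°, cos -12.9°) = (0.2233, 0.9748). Z is at the origin and E lies 41.7 along u from Z, so E = 41.7·u = (40.65, -9.310). Tangency of A1 to both parallel lines with radius 3.3 puts L and N at Z ± 3.3·n: L = (0.7367, 3.217), N = (-0.7367, -3.217). Equal radii place S and W the same way about E: S = E + 3.3·n = (41.38, -6.093), W = E − 3.3·n = (39.91, -12.53). So S.y = -6.093.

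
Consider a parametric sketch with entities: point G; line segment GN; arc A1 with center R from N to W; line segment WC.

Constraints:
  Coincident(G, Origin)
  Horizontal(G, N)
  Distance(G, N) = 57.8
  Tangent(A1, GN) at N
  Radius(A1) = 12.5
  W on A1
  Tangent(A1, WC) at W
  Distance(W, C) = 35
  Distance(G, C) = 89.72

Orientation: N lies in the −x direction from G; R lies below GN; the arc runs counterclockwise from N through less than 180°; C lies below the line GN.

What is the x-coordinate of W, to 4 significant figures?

-69.91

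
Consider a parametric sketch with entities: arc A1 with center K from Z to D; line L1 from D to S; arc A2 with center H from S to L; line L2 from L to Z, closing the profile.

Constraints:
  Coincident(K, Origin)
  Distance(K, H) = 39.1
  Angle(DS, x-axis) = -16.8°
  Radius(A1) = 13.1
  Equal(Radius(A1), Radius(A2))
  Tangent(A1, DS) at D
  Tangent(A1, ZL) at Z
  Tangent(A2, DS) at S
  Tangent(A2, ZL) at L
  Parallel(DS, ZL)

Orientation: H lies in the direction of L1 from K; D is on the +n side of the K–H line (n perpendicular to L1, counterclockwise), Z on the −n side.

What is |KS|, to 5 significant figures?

41.236

Tangency of A1 to both parallel lines with radius 13.1 puts D and Z at K ± 13.1·n: D = (3.7863, 12.541), Z = (-3.7863, -12.541). Equal radii place S and L the same way about H: S = H + 13.1·n = (41.218, 1.2397), L = H − 13.1·n = (33.645, -23.842). Then |KS| = |S − K| = 41.236.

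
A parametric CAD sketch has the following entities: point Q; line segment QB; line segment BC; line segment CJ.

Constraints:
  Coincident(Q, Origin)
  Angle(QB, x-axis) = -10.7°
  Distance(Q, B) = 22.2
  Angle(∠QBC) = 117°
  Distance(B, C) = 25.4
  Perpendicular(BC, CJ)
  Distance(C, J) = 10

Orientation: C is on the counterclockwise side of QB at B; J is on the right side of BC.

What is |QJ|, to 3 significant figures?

46.3

Q is at the origin; QB runs at -10.7° with length 22.2, so B = 22.2·(cos -10.7°, sin -10.7°) = (21.8, -4.12). ∠QBC = 117.0°, so BC runs at -10.7° + (180° − 117.0°) = 52.3° from the x-axis; with |BC| = 25.4, C = B + 25.4·(cos 52.3°, sin 52.3°) = (37.3, 16.0). BC is perpendicular to CJ; with |CJ| = 10.0 on the right of BC, J = C + 10.0·(0.791, -0.612) = (45.3, 9.86). Then |QJ| = |J − Q| = 46.3.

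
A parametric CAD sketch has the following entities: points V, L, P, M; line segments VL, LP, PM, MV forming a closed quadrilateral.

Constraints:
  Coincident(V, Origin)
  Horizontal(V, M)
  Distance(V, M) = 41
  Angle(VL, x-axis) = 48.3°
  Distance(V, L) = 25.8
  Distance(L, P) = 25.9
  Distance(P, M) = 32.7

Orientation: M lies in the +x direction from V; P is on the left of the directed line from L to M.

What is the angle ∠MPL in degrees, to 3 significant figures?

61.8°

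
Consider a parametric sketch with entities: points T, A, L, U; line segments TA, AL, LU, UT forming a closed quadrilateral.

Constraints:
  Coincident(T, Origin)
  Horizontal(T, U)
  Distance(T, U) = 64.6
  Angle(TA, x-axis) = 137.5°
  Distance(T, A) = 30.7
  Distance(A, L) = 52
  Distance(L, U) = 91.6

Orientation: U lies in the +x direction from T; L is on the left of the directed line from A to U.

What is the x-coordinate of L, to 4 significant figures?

1.772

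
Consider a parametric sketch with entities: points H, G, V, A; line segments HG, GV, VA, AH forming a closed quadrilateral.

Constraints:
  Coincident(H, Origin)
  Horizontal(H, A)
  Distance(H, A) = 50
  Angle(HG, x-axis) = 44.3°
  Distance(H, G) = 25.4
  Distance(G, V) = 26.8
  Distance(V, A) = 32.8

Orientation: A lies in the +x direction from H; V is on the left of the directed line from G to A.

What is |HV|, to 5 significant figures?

51.854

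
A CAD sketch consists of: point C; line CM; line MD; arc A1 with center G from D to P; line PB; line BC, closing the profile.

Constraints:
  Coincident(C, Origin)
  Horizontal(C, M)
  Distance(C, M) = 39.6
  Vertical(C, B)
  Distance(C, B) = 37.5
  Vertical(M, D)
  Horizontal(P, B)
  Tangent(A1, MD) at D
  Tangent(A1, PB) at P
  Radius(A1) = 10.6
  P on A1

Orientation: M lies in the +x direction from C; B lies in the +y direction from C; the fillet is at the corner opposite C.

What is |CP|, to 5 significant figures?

47.405

C is at the origin; CM is horizontal with |CM| = 39.6 and M on the +x side, so M = (39.600, 0.0000). C and B share the same x with |CB| = 37.5 and B on the +y side, so B = (0.0000, 37.500). The virtual corner opposite C is at (39.600, 37.500). Tangency of A1 to MD means the radius GD is perpendicular to MD and the tangent condition forces GP to be normal to PB, with radius 10.6, so the center G sits 10.6 in from both sides at G = (29.000, 26.900). That places the tangent points at D = (39.600, 26.900) on MD and P = (29.000, 37.500) on PB. Then |CP| = |P − C| = 47.405.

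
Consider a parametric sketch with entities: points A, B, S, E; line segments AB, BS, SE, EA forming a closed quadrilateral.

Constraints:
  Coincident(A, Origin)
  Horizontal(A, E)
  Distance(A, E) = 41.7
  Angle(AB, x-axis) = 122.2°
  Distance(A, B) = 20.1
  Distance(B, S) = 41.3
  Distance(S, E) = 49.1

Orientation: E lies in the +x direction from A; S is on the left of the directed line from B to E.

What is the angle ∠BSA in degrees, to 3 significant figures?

24.1°

Checks: |BS| = 41.30 ✓; |SE| = 49.10 ✓.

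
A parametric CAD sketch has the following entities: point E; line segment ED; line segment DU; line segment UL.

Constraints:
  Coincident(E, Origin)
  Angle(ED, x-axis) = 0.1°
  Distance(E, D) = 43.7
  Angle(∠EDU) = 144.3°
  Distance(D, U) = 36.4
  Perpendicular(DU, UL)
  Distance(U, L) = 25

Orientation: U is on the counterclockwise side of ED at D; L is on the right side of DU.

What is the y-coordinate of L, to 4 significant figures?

1.092

∠EDU = 144.3°, so DU runs at 0.1° + (180° − 144.3°) = 35.80° from the x-axis; with |DU| = 36.4, U = D + 36.4·(cos 35.80°, sin 35.80°) = (73.22, 21.37). DU ⟂ UL; with |UL| = 25.0 on the right of DU, L = U + 25.0·(0.5850, -0.8111) = (87.85, 1.092). So L.y = 1.092.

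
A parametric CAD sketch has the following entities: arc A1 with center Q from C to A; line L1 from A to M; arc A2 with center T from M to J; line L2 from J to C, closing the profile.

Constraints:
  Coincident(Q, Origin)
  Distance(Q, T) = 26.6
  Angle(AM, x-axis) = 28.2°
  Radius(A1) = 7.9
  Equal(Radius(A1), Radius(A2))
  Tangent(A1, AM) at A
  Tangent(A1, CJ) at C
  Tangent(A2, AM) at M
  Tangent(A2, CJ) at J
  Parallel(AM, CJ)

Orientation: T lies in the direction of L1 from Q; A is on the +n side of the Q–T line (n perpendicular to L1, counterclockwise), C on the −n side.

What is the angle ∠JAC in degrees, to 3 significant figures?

59.3°

The slot axis is L1's direction at 28.2°, so u = (cos 28.2°, sin 28.2°) = (0.881, 0.473) and n = (−sin 28.2°, cos 28.2°) = (-0.473, 0.881). Q is at the origin and T lies 26.6 along u from Q, so T = 26.6·u = (23.4, 12.6). Tangency of A1 to both parallel lines with radius 7.9 puts A and C at Q ± 7.9·n: A = (-3.73, 6.96), C = (3.73, -6.96). Equal radii place M and J the same way about T: M = T + 7.9·n = (19.7, 19.5), J = T − 7.9·n = (27.2, 5.61). Then cos ∠JAC = AJ·AC / (|AJ||AC|), giving 59.3°.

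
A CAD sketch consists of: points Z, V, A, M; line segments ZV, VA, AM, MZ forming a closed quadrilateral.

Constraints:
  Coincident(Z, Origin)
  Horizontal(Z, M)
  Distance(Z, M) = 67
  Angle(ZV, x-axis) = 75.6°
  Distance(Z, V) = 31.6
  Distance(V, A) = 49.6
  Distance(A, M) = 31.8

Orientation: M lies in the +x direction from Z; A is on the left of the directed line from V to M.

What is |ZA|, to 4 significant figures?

64.97

Checks: ZV at 75.60° ✓; |VA| = 49.60 ✓; |AM| = 31.80 ✓.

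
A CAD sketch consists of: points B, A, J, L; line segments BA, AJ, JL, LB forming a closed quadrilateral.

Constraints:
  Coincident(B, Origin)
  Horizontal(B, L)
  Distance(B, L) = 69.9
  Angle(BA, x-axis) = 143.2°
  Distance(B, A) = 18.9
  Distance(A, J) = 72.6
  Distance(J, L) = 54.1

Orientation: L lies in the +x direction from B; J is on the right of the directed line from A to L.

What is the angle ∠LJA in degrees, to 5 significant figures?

83.871°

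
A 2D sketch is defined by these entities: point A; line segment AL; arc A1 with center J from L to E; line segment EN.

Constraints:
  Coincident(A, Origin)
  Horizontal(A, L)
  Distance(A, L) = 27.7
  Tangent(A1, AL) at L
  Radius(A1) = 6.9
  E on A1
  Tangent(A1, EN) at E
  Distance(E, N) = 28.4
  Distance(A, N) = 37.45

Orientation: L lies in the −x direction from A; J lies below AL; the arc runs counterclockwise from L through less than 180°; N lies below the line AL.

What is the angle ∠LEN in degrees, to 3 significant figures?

117°

A is at the origin; AL is horizontal with |AL| = 27.7 and L on the −x side, so L = (-27.7, 0.00). A1 meets AL tangentially, so JL is at right angles to AL, so J = L + (0, -6.9) = (-27.7, -6.90). Since JE ⟂ EN (tangency), |JN| = √(6.9² + 28.4²) = 29.2 regardless of where E sits on A1. So N lies on both circle(A, 37.45) and circle(J, 29.2); the below-AL intersection is N = (-16.2, -33.8). E is the foot of the tangent from N: E = (-33.2, -11.0).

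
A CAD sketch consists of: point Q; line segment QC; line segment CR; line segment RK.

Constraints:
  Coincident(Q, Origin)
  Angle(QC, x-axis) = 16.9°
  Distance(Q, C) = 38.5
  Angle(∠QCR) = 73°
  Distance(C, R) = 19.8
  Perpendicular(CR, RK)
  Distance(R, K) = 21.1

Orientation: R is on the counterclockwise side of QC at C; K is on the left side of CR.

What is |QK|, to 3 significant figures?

17.9

∠QCR = 73.0°, so CR runs at 16.9° + (180° − 73.0°) = 124° from the x-axis; with |CR| = 19.8, R = C + 19.8·(cos 124°, sin 124°) = (25.8, 27.6). The perpendicularity gives RK at right angles to CR; with |RK| = 21.1 on the left of CR, K = R + 21.1·(-0.830, -0.558) = (8.28, 15.9). Then |QK| = |K − Q| = 17.9.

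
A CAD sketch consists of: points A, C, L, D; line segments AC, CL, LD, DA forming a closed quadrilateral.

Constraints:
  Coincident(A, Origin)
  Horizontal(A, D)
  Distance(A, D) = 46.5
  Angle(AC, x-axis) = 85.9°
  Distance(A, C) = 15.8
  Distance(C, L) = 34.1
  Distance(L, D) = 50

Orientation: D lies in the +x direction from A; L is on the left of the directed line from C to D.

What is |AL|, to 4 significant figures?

48.20

Checks: |CL| = 34.10 ✓; |LD| = 50.00 ✓.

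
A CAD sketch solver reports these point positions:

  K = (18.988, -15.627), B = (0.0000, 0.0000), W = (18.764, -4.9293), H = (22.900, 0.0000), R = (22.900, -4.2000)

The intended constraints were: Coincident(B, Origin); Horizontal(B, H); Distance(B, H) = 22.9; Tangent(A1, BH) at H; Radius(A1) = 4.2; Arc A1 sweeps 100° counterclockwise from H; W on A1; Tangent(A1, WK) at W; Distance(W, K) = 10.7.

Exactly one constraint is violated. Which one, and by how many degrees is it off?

Tangent(A1, WK) at W — off by 8.80°.

B = (0.00, 0.00) ✓; B.y = 0.00, H.y = 0.00 ✓; |BH| = 22.90 ✓; ∠(RH, HB) = 90.00° ✓; |RH| = 4.200 ✓; bearing(R→W) − bearing(R→H) = 100.0° ✓; |RW| = 4.200 ✓; ∠(RW, WK) = 98.80° ✗; |WK| = 10.70 ✓.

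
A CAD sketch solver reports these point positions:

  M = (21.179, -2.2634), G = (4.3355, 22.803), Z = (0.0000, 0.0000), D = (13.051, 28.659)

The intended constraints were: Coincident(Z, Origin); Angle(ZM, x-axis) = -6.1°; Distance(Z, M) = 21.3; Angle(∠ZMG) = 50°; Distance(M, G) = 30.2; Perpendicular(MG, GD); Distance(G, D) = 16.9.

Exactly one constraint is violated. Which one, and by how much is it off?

Distance(G, D) = 16.9 — off by 6.40.

Z = (0.00, 0.00) ✓; ZM at -6.100° ✓; |ZM| = 21.30 ✓; ∠ZMG = 50.00° ✓; |MG| = 30.20 ✓; ∠(MG, GD) = 90.00° ✓; |GD| = 10.50 ✗.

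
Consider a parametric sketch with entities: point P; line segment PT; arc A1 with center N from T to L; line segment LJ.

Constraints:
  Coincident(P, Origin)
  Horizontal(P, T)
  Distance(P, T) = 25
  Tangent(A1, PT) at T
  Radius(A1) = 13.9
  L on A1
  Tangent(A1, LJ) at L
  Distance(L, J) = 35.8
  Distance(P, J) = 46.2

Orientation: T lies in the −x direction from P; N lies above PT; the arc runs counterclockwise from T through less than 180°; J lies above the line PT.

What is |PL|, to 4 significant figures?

15.85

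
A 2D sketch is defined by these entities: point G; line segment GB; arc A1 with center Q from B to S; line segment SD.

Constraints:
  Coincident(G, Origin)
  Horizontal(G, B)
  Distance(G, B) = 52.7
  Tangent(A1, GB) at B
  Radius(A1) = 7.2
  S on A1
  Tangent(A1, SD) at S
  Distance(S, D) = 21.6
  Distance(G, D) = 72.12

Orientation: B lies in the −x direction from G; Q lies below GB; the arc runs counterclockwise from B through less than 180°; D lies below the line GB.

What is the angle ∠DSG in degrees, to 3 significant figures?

118°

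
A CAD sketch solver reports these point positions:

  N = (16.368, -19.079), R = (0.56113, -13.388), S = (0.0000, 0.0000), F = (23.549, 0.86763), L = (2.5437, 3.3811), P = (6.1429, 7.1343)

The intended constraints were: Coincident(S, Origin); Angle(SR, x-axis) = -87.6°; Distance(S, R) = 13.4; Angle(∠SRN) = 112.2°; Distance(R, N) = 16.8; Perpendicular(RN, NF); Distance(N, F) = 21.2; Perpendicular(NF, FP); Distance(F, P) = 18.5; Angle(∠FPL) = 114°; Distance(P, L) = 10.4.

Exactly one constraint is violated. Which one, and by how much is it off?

Distance(P, L) = 10.4 — off by 5.20.

S = (0.00, 0.00) ✓; SR at -87.60° ✓; |SR| = 13.40 ✓; ∠SRN = 112.2° ✓; |RN| = 16.80 ✓; ∠(RN, NF) = 90.00° ✓; |NF| = 21.20 ✓; ∠(NF, FP) = 90.00° ✓; |FP| = 18.50 ✓; ∠FPL = 114.0° ✓; |PL| = 5.200 ✗.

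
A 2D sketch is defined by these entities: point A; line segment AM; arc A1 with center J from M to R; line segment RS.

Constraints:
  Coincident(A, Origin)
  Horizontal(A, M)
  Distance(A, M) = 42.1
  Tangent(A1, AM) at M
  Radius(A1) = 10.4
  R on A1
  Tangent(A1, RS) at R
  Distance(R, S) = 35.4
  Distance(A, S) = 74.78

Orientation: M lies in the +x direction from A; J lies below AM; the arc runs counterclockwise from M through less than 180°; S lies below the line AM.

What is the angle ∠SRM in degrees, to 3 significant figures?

110°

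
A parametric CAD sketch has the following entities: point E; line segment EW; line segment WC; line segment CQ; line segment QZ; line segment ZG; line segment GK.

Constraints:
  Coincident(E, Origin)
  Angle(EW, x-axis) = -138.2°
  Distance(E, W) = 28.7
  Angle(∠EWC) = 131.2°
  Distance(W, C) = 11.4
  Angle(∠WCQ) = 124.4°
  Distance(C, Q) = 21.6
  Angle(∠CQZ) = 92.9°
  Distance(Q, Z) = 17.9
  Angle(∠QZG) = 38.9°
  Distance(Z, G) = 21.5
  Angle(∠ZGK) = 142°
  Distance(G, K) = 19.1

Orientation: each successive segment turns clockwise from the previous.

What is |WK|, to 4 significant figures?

29.78

E is at the origin; EW runs at -138.2° with length 28.7, so W = (-21.40, -19.13). ∠EWC = 131.2° gives WC at 173.0° from the x-axis; with |WC| = 11.4, C = (-32.71, -17.74). ∠WCQ = 124.4° gives CQ at 117.4° from the x-axis; with |CQ| = 21.6, Q = (-42.65, 1.437). ∠CQZ = 92.9° gives QZ at 30.30° from the x-axis; with |QZ| = 17.9, Z = (-27.20, 10.47). ∠QZG = 38.9° gives ZG at -110.8° from the x-axis; with |ZG| = 21.5, G = (-34.83, -9.631). ∠ZGK = 142.0° gives GK at -148.8° from the x-axis; with |GK| = 19.1, K = (-51.17, -19.53). Then |WK| = |K − W| = 29.78.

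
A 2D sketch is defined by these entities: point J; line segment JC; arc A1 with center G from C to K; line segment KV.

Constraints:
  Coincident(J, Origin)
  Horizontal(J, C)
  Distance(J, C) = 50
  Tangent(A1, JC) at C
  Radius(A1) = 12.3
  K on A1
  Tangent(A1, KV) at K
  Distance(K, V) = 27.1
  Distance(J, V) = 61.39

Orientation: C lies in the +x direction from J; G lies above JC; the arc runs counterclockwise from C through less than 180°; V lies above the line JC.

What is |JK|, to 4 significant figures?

63.18

Checks: |GK| = 12.30 ✓; ∠(GK, KV) = 90.00° ✓; |KV| = 27.10 ✓; |JV| = 61.39 ✓.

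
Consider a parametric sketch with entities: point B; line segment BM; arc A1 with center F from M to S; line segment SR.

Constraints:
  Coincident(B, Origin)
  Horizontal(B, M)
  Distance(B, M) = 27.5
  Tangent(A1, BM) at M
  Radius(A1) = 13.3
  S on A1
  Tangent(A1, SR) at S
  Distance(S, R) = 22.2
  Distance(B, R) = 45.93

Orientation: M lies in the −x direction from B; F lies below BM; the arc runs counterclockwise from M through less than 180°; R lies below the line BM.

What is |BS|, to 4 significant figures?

43.64

B is at the origin; BM is horizontal with |BM| = 27.5 and M on the −x side, so M = (-27.50, 0.000). Tangency of A1 to BM means the radius FM is perpendicular to BM, so F = M + (0, -13.3) = (-27.50, -13.30). Since FS ⟂ SR (tangency), |FR| = √(13.3² + 22.2²) = 25.88 regardless of where S sits on A1. So R lies on both circle(B, 45.93) and circle(F, 25.88); the below-BM intersection is R = (-24.29, -38.98). S is the foot of the tangent from R: S = (-37.97, -21.50).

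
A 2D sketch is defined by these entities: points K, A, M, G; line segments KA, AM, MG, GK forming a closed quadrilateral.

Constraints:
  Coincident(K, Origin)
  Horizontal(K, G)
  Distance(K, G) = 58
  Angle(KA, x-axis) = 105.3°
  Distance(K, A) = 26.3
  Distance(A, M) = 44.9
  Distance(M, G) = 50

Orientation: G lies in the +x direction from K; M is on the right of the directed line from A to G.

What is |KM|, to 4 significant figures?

19.17

K is at the origin; KG is horizontal with |KG| = 58.0 and G in +x, so G = (58.0, 0). KA runs at 105.3° with |KA| = 26.3, so A = (-6.940, 25.37). M is determined by |AM| = 44.9 and |MG| = 50.0 together: it lies at the intersection of circle(A, 44.9) and circle(G, 50.0). With |AG| = 69.72, the foot of the radical line on AG is 31.39 from A and the perpendicular offset is √(44.9² − 31.39²) = 32.11. Taking the right-of-AG solution: M = (10.61, -15.96).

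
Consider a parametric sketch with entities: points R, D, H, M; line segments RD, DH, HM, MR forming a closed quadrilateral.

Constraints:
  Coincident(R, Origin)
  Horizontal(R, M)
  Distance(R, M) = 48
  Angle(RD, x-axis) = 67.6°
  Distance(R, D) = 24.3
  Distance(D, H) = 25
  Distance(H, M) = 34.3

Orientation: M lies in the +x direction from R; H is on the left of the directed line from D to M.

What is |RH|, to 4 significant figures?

45.00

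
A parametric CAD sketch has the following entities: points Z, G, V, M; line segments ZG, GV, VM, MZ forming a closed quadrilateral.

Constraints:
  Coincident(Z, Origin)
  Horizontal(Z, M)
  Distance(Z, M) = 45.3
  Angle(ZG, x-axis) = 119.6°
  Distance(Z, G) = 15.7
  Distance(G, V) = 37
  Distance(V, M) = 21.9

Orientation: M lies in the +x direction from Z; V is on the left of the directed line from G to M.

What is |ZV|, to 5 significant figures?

32.792

Checks: |GV| = 37.00 ✓; |VM| = 21.90 ✓.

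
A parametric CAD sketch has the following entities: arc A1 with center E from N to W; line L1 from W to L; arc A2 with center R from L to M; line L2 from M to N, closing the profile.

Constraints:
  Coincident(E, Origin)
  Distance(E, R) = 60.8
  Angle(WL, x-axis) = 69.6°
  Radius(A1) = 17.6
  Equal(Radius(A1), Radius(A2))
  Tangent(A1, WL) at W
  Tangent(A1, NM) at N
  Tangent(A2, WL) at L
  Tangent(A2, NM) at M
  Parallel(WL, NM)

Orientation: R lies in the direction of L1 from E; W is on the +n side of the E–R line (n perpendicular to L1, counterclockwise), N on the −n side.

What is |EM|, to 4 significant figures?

63.30

Tangency of A1 to both parallel lines with radius 17.6 puts W and N at E ± 17.6·n: W = (-16.50, 6.135), N = (16.50, -6.135). Equal radii place L and M the same way about R: L = R + 17.6·n = (4.697, 63.12), M = R − 17.6·n = (37.69, 50.85). Then |EM| = |M − E| = 63.30.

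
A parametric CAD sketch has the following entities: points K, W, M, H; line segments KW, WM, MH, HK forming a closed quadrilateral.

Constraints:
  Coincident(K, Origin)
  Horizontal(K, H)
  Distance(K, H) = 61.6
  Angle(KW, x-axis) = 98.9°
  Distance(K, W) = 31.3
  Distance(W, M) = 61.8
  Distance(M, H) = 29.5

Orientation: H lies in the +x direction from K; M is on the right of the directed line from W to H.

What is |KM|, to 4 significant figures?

39.36

K is at the origin; KH is horizontal with |KH| = 61.6 and H in +x, so H = (61.6, 0). KW runs at 98.9° with |KW| = 31.3, so W = (-4.842, 30.92). M is determined by |WM| = 61.8 and |MH| = 29.5 together: it lies at the intersection of circle(W, 61.8) and circle(H, 29.5). With |WH| = 73.29, the foot of the radical line on WH is 56.76 from W and the perpendicular offset is √(61.8² − 56.76²) = 24.44. Taking the right-of-WH solution: M = (36.31, -15.18).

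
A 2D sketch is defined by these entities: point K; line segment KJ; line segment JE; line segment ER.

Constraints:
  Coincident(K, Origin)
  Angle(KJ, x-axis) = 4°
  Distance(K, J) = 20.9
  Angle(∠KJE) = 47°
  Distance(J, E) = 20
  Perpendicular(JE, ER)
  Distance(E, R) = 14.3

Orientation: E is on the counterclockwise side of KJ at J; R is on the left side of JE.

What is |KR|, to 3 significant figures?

5.83

K is at the origin; KJ runs at 4.0° with length 20.9, so J = 20.9·(cos 4.0°, sin 4.0°) = (20.8, 1.46). ∠KJE = 47.0°, so JE runs at 4.0° + (180° − 47.0°) = 137° from the x-axis; with |JE| = 20.0, E = J + 20.0·(cos 137°, sin 137°) = (6.22, 15.1). The perpendicularity gives ER at right angles to JE; with |ER| = 14.3 on the left of JE, R = E + 14.3·(-0.682, -0.731) = (-3.53, 4.64). Then |KR| = |R − K| = 5.83.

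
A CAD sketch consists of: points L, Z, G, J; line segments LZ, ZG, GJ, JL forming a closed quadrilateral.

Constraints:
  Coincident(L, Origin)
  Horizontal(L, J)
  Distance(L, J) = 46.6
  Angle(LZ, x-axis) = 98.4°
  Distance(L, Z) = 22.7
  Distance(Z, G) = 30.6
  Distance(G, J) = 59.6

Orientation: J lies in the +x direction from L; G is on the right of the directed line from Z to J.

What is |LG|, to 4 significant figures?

14.29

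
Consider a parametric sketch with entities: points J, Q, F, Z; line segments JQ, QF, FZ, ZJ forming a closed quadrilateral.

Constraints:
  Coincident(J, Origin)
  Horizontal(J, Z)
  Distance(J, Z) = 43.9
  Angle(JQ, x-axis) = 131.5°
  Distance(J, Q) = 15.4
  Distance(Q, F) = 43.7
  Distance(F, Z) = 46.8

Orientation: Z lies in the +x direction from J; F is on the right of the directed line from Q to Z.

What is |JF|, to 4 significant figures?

29.50

Checks: |QF| = 43.70 ✓; |FZ| = 46.80 ✓.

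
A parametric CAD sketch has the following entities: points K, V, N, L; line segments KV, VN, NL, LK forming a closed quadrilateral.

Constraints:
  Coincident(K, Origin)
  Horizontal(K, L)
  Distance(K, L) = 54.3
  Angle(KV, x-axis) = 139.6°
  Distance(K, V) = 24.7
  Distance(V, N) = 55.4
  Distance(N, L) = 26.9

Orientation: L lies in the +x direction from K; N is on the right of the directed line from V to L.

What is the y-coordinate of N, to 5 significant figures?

-10.808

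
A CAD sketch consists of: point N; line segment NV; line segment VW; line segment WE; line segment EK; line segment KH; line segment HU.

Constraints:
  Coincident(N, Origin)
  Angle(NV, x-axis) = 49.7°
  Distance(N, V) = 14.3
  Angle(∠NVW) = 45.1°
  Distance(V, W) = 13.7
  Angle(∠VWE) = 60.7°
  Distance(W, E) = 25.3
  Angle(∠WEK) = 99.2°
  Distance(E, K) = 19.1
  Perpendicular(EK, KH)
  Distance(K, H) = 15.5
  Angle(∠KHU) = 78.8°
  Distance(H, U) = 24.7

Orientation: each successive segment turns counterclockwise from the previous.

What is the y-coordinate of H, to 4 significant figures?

10.87

∠WEK = 99.2° gives EK at 24.70° from the x-axis; with |EK| = 19.1, K = (27.06, -3.211). EK ⟂ KH, so KH runs at 114.7°; with |KH| = 15.5, H = (20.58, 10.87). So H.y = 10.87.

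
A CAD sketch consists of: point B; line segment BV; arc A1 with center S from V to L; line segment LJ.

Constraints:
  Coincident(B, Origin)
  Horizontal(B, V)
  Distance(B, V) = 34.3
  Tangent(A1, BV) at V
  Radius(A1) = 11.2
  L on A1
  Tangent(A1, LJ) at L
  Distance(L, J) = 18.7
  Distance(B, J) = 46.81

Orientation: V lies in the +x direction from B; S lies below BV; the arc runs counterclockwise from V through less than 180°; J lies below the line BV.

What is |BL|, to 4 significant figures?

29.46

B is at the origin; B and V share the same y with |BV| = 34.3 and V on the +x side, so V = (34.30, 0.000). Since A1 is tangent to BV there, SV ⟂ BV, so S = V + (0, -11.2) = (34.30, -11.20). Since SL ⟂ LJ (tangency), |SJ| = √(11.2² + 18.7²) = 21.80 regardless of where L sits on A1. So J lies on both circle(B, 46.81) and circle(S, 21.80); the below-BV intersection is J = (33.23, -32.97). L is the foot of the tangent from J: L = (24.42, -16.48).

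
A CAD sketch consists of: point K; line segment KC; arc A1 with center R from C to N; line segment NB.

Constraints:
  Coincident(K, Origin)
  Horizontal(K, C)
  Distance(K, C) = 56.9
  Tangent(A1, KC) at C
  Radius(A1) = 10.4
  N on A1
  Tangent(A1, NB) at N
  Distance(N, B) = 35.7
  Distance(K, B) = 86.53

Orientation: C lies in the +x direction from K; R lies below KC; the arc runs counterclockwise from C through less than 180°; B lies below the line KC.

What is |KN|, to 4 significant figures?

52.76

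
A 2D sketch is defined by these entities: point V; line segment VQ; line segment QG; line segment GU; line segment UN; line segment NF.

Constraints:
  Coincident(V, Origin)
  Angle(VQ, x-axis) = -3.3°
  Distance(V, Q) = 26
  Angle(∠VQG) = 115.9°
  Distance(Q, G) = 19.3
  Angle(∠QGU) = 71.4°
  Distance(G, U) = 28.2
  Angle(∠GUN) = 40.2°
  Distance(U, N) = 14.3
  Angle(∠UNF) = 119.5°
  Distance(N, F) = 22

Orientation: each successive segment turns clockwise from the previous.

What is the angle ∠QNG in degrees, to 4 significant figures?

67.28°

∠QGU = 71.4° gives GU at -176.0° from the x-axis; with |GU| = 28.2, U = (5.242, -21.28). ∠GUN = 40.2° gives UN at 44.20° from the x-axis; with |UN| = 14.3, N = (15.49, -11.31). Then cos ∠QNG = NQ·NG / (|NQ||NG|), giving 67.28°.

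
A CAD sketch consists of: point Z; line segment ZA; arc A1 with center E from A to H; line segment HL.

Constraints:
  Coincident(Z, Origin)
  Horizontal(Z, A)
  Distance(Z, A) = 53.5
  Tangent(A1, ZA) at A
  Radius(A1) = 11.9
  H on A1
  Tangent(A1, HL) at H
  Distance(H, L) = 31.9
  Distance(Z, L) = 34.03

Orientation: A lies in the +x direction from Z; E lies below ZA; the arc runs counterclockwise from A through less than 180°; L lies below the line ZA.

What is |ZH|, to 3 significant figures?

45.3

Checks: Z.y = 0.00, A.y = 0.00 ✓; |EH| = 11.90 ✓; ∠(EH, HL) = 90.00° ✓; |HL| = 31.90 ✓; |ZL| = 34.03 ✓.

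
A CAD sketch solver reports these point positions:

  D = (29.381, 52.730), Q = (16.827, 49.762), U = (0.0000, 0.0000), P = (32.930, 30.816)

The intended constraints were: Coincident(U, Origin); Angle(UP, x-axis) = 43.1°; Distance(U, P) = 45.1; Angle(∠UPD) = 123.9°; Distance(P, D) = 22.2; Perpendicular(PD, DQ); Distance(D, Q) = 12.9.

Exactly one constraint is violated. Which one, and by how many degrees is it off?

Perpendicular(PD, DQ) — off by 4.10°.

U = (0.00, 0.00) ✓; UP at 43.10° ✓; |UP| = 45.10 ✓; ∠UPD = 123.9° ✓; |PD| = 22.20 ✓; ∠(PD, DQ) = 94.10° ✗; |DQ| = 12.90 ✓.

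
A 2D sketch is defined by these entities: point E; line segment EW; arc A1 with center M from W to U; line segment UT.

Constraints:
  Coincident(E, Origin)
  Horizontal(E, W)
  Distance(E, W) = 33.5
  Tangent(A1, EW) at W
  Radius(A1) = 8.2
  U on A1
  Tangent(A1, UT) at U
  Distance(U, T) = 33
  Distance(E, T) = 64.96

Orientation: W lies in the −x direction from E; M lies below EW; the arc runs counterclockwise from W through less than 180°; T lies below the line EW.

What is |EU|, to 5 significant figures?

41.180

E is at the origin; E and W share the same y with |EW| = 33.5 and W on the −x side, so W = (-33.500, 0.0000). The tangent condition forces MW to be normal to EW, so M = W + (0, -8.2) = (-33.500, -8.2000). Since MU ⟂ UT (tangency), |MT| = √(8.2² + 33.0²) = 34.004 regardless of where U sits on A1. So T lies on both circle(E, 64.96) and circle(M, 34.004); the below-EW intersection is T = (-55.029, -34.520). U is the foot of the tangent from T: U = (-40.912, -4.6922).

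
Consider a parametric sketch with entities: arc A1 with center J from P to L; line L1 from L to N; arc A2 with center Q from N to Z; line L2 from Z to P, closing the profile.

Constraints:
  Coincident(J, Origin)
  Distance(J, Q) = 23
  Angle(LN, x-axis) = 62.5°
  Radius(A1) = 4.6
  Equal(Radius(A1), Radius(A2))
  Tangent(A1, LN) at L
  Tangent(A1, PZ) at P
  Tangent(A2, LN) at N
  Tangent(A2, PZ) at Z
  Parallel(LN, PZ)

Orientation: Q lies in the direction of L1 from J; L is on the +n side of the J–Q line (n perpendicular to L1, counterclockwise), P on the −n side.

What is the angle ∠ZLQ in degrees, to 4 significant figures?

10.49°

The slot axis is L1's direction at 62.5°, so u = (cos 62.5°, sin 62.5°) = (0.4617, 0.8870) and n = (−sin 62.5°, cos 62.5°) = (-0.8870, 0.4617). J is at the origin and Q lies 23.0 along u from J, so Q = 23.0·u = (10.62, 20.40). Tangency of A1 to both parallel lines with radius 4.6 puts L and P at J ± 4.6·n: L = (-4.080, 2.124), P = (4.080, -2.124). Equal radii place N and Z the same way about Q: N = Q + 4.6·n = (6.540, 22.53), Z = Q − 4.6·n = (14.70, 18.28). Then cos ∠ZLQ = LZ·LQ / (|LZ||LQ|), giving 10.49°.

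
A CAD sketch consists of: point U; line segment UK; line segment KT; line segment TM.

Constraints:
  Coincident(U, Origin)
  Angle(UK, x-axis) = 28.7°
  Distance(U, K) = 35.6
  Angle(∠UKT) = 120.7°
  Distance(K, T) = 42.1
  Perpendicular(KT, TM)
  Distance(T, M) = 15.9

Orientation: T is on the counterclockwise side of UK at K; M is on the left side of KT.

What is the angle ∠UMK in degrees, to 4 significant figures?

34.41°

U is at the origin; UK runs at 28.7° with length 35.6, so K = 35.6·(cos 28.7°, sin 28.7°) = (31.23, 17.10). ∠UKT = 120.7°, so KT runs at 28.7° + (180° − 120.7°) = 88.00° from the x-axis; with |KT| = 42.1, T = K + 42.1·(cos 88.00°, sin 88.00°) = (32.70, 59.17). KT ⟂ TM; with |TM| = 15.9 on the left of KT, M = T + 15.9·(-0.9994, 0.03490) = (16.81, 59.73). Then cos ∠UMK = MU·MK / (|MU||MK|), giving 34.41°.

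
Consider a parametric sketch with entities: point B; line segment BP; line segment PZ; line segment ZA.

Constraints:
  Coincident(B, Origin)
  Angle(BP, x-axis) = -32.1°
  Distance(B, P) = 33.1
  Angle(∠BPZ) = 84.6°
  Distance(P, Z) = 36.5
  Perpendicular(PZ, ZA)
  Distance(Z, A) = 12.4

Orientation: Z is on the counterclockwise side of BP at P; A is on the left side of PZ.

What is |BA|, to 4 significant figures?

39.20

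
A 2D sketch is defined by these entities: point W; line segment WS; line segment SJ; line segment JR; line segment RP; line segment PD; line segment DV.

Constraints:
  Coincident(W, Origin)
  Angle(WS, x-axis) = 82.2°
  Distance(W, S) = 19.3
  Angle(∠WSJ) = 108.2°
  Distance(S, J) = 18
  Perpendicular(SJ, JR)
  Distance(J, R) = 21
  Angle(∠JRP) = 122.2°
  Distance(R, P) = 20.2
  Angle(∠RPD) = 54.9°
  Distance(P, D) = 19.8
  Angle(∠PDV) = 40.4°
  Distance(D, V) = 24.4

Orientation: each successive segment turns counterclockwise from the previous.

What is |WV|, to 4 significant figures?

26.24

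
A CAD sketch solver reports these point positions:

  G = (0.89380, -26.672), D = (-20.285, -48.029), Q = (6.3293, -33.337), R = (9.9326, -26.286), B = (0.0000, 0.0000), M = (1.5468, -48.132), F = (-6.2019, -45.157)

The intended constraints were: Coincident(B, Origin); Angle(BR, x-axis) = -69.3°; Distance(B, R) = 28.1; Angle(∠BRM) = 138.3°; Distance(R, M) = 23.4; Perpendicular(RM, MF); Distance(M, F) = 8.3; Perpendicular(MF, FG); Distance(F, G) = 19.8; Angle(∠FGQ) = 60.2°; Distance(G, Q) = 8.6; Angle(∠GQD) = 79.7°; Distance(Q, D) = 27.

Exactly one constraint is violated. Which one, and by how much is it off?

Distance(Q, D) = 27 — off by 3.40.

B = (0.00, 0.00) ✓; BR at -69.30° ✓; |BR| = 28.10 ✓; ∠BRM = 138.3° ✓; |RM| = 23.40 ✓; ∠(RM, MF) = 90.00° ✓; |MF| = 8.300 ✓; ∠(MF, FG) = 90.00° ✓; |FG| = 19.80 ✓; ∠FGQ = 60.20° ✓; |GQ| = 8.600 ✓; ∠GQD = 79.70° ✓; |QD| = 30.40 ✗.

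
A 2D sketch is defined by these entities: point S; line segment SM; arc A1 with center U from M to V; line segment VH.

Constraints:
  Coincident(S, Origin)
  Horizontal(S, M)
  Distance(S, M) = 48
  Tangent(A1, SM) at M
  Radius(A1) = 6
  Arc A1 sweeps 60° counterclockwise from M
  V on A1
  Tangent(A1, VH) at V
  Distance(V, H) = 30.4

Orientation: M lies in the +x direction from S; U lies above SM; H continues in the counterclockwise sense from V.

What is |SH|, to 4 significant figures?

74.42

S is at the origin; SM is horizontal with |SM| = 48.0 and M on the +x side, so M = (48.00, 0.000). Tangency of A1 to SM means the radius UM is perpendicular to SM, so U = M + (0, 6) = (48.00, 6.000). On A1, M sits at bearing -90° from U; a 60° counterclockwise sweep puts V at bearing -30°, so V = U + 6.0·(cos -30°, sin -30°) = (53.20, 3.000). Since A1 is tangent to VH there, UV ⟂ VH, so VH runs along (−sin -30°, cos -30°); with |VH| = 30.4, H = (68.40, 29.33). Then |SH| = |H − S| = 74.42.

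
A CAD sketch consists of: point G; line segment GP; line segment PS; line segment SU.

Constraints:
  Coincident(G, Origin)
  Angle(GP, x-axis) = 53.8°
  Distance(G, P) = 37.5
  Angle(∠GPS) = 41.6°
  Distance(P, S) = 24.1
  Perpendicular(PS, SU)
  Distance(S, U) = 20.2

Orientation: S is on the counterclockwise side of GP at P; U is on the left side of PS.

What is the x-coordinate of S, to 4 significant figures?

-1.408

G is at the origin; GP runs at 53.8° with length 37.5, so P = 37.5·(cos 53.8°, sin 53.8°) = (22.15, 30.26). ∠GPS = 41.6°, so PS runs at 53.8° + (180° − 41.6°) = 192.2° from the x-axis; with |PS| = 24.1, S = P + 24.1·(cos 192.2°, sin 192.2°) = (-1.408, 25.17). So S.x = -1.408.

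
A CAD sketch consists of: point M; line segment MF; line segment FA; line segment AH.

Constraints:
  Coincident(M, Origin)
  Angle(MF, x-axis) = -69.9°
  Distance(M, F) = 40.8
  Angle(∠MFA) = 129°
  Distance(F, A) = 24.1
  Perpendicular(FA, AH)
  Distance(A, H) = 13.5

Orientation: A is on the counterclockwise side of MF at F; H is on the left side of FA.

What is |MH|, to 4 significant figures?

53.00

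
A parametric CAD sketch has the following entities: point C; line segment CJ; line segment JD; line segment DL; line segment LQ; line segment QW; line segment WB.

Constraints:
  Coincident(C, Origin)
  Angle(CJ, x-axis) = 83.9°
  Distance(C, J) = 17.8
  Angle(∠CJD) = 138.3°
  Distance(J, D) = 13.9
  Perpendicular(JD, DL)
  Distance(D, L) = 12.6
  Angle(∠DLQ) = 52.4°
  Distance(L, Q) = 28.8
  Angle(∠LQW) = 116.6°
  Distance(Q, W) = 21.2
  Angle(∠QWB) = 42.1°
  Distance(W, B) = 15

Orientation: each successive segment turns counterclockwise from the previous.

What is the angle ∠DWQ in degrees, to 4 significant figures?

47.06°

C is at the origin; CJ runs at 83.9° with length 17.8, so J = (1.892, 17.70). ∠CJD = 138.3° gives JD at 125.6° from the x-axis; with |JD| = 13.9, D = (-6.200, 29.00). The perpendicularity gives DL at right angles to JD, so DL runs at -144.4°; with |DL| = 12.6, L = (-16.45, 21.67). ∠DLQ = 52.4° gives LQ at -16.80° from the x-axis; with |LQ| = 28.8, Q = (11.13, 13.34). ∠LQW = 116.6° gives QW at 46.60° from the x-axis; with |QW| = 21.2, W = (25.69, 28.75). Then cos ∠DWQ = WD·WQ / (|WD||WQ|), giving 47.06°.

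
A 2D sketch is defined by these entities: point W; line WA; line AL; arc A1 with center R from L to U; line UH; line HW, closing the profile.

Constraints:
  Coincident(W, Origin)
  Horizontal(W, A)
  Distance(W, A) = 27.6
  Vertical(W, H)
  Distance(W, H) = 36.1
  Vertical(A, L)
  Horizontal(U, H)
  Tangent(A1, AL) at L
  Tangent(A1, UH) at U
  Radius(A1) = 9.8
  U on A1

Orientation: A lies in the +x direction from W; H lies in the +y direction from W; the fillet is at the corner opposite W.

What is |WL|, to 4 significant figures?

38.12

W is at the origin; WA is horizontal with |WA| = 27.6 and A on the +x side, so A = (27.60, 0.000). WH is vertical with |WH| = 36.1 and H on the +y side, so H = (0.000, 36.10). The virtual corner opposite W is at (27.60, 36.10). Since A1 is tangent to AL there, RL ⟂ AL and the tangent condition forces RU to be normal to UH, with radius 9.8, so the center R sits 9.8 in from both sides at R = (17.80, 26.30). That places the tangent points at L = (27.60, 26.30) on AL and U = (17.80, 36.10) on UH. Then |WL| = |L − W| = 38.12.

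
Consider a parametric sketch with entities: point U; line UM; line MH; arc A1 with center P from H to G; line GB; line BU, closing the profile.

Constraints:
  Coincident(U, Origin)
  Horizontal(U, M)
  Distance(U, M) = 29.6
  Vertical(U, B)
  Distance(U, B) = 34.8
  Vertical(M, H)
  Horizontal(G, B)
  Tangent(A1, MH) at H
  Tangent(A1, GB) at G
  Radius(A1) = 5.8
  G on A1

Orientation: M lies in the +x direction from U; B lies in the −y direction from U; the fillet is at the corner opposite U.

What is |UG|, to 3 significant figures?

42.2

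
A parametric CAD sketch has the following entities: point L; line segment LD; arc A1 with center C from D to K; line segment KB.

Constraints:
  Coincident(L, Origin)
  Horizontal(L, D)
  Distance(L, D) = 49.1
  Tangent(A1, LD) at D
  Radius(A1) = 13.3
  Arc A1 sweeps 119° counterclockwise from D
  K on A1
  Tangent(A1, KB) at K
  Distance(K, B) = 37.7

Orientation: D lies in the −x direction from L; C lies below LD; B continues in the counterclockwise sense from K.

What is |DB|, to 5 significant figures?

53.138

L is at the origin; LD is horizontal with |LD| = 49.1 and D on the −x side, so D = (-49.100, 0.0000). The tangent condition forces CD to be normal to LD, so C = D + (0, -13.3) = (-49.100, -13.300). On A1, D sits at bearing 90° from C; a 119° counterclockwise sweep puts K at bearing 209°, so K = C + 13.3·(cos 209°, sin 209°) = (-60.732, -19.748). The tangent condition forces CK to be normal to KB, so KB runs along (−sin 209°, cos 209°); with |KB| = 37.7, B = (-42.455, -52.721). Then |DB| = |B − D| = 53.138.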